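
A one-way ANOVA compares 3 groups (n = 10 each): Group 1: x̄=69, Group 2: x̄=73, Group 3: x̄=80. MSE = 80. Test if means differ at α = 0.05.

Grand mean = 74.0. SS_between = 620.0, MS_between = 310.0. F = 3.875, F_crit ≈ 3.354. Reject H₀.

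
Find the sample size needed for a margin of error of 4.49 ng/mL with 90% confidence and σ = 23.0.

n = (z*σ/E)² = (1.645×23.0/4.49)² = 71.01 → n = 72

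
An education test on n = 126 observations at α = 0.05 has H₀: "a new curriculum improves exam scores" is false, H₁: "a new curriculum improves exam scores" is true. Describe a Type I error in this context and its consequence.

Type I error: rejecting H₀ when it is true — concluding that a new curriculum improves exam scores when in fact it is not. Consequence: adopting a curriculum that gives no real benefit — disruption for nothing.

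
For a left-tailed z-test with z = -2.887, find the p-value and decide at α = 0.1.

p = P(Z < -2.887) = Φ(-2.887) ≈ 0.0019. Since p < 0.1, reject H₀ (significant) at α = 0.1.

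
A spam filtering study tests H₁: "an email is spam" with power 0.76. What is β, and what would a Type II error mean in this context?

β = 1 - power = 1 - 0.76 = 0.24. A Type II error is failing to reject H₀ when H₀ is false (false negative) — here, failing to conclude that an email is spam when in fact it is true. Consequence: a spam email lands in the inbox.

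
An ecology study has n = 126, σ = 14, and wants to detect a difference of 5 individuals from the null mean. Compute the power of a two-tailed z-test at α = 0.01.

SE = σ/√n = 14/√126 = 1.247. Non-centrality λ = d/SE = 5/1.247 = 4.009. Power ≈ Φ(λ - z_{α/2}) = Φ(4.009 - 2.576) = Φ(1.433) = 0.924.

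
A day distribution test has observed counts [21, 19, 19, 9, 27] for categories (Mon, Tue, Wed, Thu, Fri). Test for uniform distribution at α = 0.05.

Expected = 19 each. χ² = Σ(O-E)²/E = 8.842. df = 4, critical value = 9.488. Fail to reject H₀.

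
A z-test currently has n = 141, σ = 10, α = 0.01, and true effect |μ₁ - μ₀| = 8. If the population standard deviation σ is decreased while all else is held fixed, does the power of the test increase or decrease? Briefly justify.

Power increases: a smaller σ shrinks the standard error σ/√n, moving the sampling distribution under H₁ further from the critical value.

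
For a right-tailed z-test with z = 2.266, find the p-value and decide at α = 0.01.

p = P(Z > 2.266) = 1 - Φ(2.266) ≈ 0.0117. Since p ≥ 0.01, fail to reject H₀ (not significant) at α = 0.01.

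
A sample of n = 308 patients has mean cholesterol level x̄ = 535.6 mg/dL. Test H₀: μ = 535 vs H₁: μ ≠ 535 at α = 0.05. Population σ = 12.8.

z = (x̄ - μ₀)/(σ/√n) = (535.6 - 535)/(12.8/√308) = 0.823. Critical value: ±1.96. Since |0.823| ≤ 1.96, Fail to reject H₀.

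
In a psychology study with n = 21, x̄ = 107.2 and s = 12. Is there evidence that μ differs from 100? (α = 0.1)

t = (x̄ - μ₀)/(s/√n) = (107.2 - 100)/(12/√21) = 2.75. df = 20, critical t = ±1.725. Reject H₀.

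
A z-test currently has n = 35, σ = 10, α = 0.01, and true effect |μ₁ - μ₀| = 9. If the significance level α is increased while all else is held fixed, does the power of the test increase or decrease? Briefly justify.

Power increases: a larger α lowers the critical value, so more of the H₁ sampling distribution falls in the rejection region.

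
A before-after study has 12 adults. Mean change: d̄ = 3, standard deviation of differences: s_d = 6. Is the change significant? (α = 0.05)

t = d̄/(s_d/√n) = 3/(6/√12) = 1.732. df = 11, critical t = ±2.201. Fail to reject H₀.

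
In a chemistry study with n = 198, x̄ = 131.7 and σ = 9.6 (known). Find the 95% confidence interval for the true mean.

CI = x̄ ± z*(σ/√n) = 131.7 ± 1.96(9.6/√198) = 131.7 ± 1.34 = (130.36, 133.04)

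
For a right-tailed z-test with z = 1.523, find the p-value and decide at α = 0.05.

p = P(Z > 1.523) = 1 - Φ(1.523) ≈ 0.0639. Since p ≥ 0.05, fail to reject H₀ (not significant) at α = 0.05.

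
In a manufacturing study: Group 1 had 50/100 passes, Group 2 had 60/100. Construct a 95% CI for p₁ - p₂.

p̂₁ = 0.5, p̂₂ = 0.6. Difference = -0.1. CI = (-0.237, 0.037)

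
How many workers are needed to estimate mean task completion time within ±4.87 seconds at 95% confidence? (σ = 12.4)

n = (z*σ/E)² = (1.96×12.4/4.87)² = 24.9 → n = 25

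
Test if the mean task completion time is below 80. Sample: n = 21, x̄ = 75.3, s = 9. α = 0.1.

t = (75.3 - 80)/(9/√21) = -2.393, df = 20. Critical t = -1.325. Reject H₀.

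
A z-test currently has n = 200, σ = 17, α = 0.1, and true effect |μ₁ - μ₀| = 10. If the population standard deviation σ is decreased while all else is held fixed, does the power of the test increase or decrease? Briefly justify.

Power increases: a smaller σ shrinks the standard error σ/√n, moving the sampling distribution under H₁ further from the critical value.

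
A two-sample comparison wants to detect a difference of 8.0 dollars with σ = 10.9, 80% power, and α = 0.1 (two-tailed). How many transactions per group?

n per group = 2(z_α/2 + z_β)²σ²/d² = 2×(1.645 + 0.84)²×10.9²/8.0² = 22.9 → n = 23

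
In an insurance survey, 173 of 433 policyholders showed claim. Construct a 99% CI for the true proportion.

p̂ = 0.4. CI = p̂ ± z*√(p̂(1-p̂)/n) = (0.339, 0.46)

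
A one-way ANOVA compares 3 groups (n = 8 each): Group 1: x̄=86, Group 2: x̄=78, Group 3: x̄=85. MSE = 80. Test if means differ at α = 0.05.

Grand mean = 83.0. SS_between = 304.0, MS_between = 152.0. F = 1.9, F_crit ≈ 3.467. Fail to reject H₀.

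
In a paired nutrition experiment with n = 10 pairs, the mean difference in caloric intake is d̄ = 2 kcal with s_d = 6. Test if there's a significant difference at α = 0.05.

t = d̄/(s_d/√n) = 2/(6/√10) = 1.054. df = 9, critical t = ±2.262. Fail to reject H₀.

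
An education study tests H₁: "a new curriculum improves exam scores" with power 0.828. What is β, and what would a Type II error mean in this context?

β = 1 - power = 1 - 0.828 = 0.172. A Type II error is failing to reject H₀ when H₀ is false (false negative) — here, failing to conclude that a new curriculum improves exam scores when in fact it is true. Consequence: keeping the old curriculum when the new one would have helped students.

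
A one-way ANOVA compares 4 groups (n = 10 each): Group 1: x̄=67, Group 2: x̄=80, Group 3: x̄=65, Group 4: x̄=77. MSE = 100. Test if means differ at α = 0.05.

Grand mean = 72.25. SS_between = 1627.5, MS_between = 542.5. F = 5.425, F_crit ≈ 2.866. Reject H₀.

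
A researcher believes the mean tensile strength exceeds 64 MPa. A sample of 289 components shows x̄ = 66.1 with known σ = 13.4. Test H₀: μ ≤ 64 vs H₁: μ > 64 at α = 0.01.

z = 2.664. Critical value: 2.33. Reject H₀.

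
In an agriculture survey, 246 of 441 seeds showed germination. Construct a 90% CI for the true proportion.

p̂ = 0.558. CI = p̂ ± z*√(p̂(1-p̂)/n) = (0.519, 0.597)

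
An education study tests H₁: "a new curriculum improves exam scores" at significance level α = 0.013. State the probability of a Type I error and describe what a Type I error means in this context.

P(Type I error) = α = 0.013. A Type I error is rejecting H₀ when H₀ is actually true (false positive) — here, concluding that a new curriculum improves exam scores when in fact this is not the case. Consequence: adopting a curriculum that gives no real benefit — disruption for nothing.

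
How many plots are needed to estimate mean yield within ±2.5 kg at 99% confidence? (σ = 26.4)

n = (z*σ/E)² = (2.576×26.4/2.5)² = 740.0 → n = 740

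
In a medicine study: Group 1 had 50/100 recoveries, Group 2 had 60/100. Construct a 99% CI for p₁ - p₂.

p̂₁ = 0.5, p̂₂ = 0.6. Difference = -0.1. CI = (-0.28, 0.08)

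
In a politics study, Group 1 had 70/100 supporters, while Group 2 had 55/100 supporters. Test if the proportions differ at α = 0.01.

p̂₁ = 0.7, p̂₂ = 0.55, pooled p̂ = 0.625. z = 2.191. Critical: ±2.576. Fail to reject H₀.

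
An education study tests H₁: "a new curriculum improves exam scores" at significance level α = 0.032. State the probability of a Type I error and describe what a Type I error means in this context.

P(Type I error) = α = 0.032. A Type I error is rejecting H₀ when H₀ is actually true (false positive) — here, concluding that a new curriculum improves exam scores when in fact this is not the case. Consequence: adopting a curriculum that gives no real benefit — disruption for nothing.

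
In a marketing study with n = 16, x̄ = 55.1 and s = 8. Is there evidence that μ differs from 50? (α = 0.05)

t = (x̄ - μ₀)/(s/√n) = (55.1 - 50)/(8/√16) = 2.55. df = 15, critical t = ±2.131. Reject H₀.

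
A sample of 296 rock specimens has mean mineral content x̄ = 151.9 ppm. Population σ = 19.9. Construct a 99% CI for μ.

CI = x̄ ± z*(σ/√n) = 151.9 ± 2.576(19.9/√296) = 151.9 ± 2.98 = (148.92, 154.88)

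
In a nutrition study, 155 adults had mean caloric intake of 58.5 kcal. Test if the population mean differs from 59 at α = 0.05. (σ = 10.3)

z = (x̄ - μ₀)/(σ/√n) = (58.5 - 59)/(10.3/√155) = -0.604. Critical value: ±1.96. Since |-0.604| ≤ 1.96, Fail to reject H₀.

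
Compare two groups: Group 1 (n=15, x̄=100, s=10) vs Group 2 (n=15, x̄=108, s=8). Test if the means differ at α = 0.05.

Pooled sp = 9.06. t = -2.419, df = 28. Critical t = ±2.048. Reject H₀.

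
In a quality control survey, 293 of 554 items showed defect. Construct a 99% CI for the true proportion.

p̂ = 0.529. CI = p̂ ± z*√(p̂(1-p̂)/n) = (0.474, 0.584)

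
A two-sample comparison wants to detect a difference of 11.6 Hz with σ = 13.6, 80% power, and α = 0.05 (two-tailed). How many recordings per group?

n per group = 2(z_α/2 + z_β)²σ²/d² = 2×(1.96 + 0.84)²×13.6²/11.6² = 21.6 → n = 22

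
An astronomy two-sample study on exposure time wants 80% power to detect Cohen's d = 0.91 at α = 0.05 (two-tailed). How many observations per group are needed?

z_{α/2} = 1.96, z_β = Φ⁻¹(0.8) = 0.842. For large effect (d = 0.91): n per group = 2(z_{α/2} + z_β)²/d² = 2(1.96 + 0.842)²/0.91² = 19.0 → 19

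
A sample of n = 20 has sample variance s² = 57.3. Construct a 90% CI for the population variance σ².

df = 19. χ²_{0.05} = 30.144, χ²_{0.95} = 10.117. CI for σ² = ((n-1)s²/χ²_{α/2}, (n-1)s²/χ²_{1-α/2}) = (19·57.3/30.144, 19·57.3/10.117) = (36.12, 107.61)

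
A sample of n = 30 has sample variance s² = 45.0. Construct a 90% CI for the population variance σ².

df = 29. χ²_{0.05} = 42.557, χ²_{0.95} = 17.708. CI for σ² = ((n-1)s²/χ²_{α/2}, (n-1)s²/χ²_{1-α/2}) = (29·45.0/42.557, 29·45.0/17.708) = (30.66, 73.7)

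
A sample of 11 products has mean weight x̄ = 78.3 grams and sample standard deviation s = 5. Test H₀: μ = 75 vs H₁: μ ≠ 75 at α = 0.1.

t = (x̄ - μ₀)/(s/√n) = (78.3 - 75)/(5/√11) = 2.189. df = 10, critical t = ±1.812. Reject H₀.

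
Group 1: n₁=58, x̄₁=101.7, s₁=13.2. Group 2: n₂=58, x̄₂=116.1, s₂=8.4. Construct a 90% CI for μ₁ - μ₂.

Difference = -14.4. SE = √(13.2²/58 + 8.4²/58) = 2.054. CI = (-17.78, -11.02)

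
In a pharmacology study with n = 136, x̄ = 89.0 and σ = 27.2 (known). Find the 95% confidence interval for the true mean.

CI = x̄ ± z*(σ/√n) = 89.0 ± 1.96(27.2/√136) = 89.0 ± 4.57 = (84.43, 93.57)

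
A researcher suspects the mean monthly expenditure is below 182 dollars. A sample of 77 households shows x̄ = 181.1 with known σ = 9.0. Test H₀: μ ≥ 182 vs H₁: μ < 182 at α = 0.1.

z = -0.877. Critical value: -1.28. Fail to reject H₀.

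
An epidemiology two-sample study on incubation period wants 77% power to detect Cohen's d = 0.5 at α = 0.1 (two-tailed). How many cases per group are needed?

z_{α/2} = 1.645, z_β = Φ⁻¹(0.77) = 0.739. For medium effect (d = 0.5): n per group = 2(z_{α/2} + z_β)²/d² = 2(1.645 + 0.739)²/0.5² = 45.5 → 46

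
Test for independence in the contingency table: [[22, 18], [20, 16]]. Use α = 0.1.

χ² = 0.002. df = 1, critical = 2.706. Fail to reject H₀. No evidence of dependence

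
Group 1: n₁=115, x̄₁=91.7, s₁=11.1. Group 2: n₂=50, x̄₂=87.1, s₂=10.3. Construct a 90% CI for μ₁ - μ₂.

Difference = 4.6. SE = √(11.1²/115 + 10.3²/50) = 1.787. CI = (1.66, 7.54)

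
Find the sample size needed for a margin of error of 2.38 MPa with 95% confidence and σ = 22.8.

n = (z*σ/E)² = (1.96×22.8/2.38)² = 352.6 → n = 353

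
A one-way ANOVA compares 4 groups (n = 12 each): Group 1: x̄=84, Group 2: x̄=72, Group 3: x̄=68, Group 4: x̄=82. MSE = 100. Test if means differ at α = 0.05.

Grand mean = 76.5. SS_between = 2148.0, MS_between = 716.0. F = 7.16, F_crit ≈ 2.816. Reject H₀.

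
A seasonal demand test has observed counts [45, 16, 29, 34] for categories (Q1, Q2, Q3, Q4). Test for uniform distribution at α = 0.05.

Expected = 31 each. χ² = Σ(O-E)²/E = 14.0. df = 3, critical value = 7.815. Reject H₀.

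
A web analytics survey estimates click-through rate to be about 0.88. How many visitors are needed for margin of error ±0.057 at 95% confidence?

n = z²p(1-p)/E² = 1.96²×0.88×0.12/0.057² = 124.9 → n = 125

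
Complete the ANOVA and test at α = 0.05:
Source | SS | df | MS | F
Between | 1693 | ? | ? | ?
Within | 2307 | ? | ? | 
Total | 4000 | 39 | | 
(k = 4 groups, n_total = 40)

df_between = 3, df_within = 36. MS_between = 564.33, MS_within = 64.08. F = 8.806, F_crit ≈ 2.866. Reject H₀.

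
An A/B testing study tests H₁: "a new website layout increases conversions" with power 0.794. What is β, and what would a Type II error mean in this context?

β = 1 - power = 1 - 0.794 = 0.206. A Type II error is failing to reject H₀ when H₀ is false (false negative) — here, failing to conclude that a new website layout increases conversions when in fact it is true. Consequence: discarding a layout that would have improved conversions — lost revenue.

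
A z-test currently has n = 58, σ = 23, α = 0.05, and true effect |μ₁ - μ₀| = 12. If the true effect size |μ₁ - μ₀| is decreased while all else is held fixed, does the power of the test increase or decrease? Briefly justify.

Power decreases: a smaller true effect decreases the non-centrality λ = |μ₁ - μ₀|/(σ/√n).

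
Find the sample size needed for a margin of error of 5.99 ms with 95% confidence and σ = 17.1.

n = (z*σ/E)² = (1.96×17.1/5.99)² = 31.3 → n = 32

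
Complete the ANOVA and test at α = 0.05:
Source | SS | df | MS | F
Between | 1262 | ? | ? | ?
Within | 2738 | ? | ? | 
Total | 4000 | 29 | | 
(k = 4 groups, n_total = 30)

df_between = 3, df_within = 26. MS_between = 420.67, MS_within = 105.31. F = 3.995, F_crit ≈ 2.975. Reject H₀.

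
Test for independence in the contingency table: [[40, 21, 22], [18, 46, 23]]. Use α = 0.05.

χ² = 17.611. df = 2, critical = 5.991. Reject H₀. Variables are dependent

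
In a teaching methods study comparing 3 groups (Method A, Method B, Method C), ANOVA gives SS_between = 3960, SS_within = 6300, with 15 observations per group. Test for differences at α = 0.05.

df_between = 2, df_within = 42. F = MS_between/MS_within = 1980.0/150.0 = 13.2. F_crit ≈ 3.22. Reject H₀. At least one mean differs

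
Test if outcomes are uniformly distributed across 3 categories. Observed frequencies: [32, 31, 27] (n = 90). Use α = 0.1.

Expected = 30 each. χ² = Σ(O-E)²/E = 0.467. df = 2, critical value = 4.605. Fail to reject H₀.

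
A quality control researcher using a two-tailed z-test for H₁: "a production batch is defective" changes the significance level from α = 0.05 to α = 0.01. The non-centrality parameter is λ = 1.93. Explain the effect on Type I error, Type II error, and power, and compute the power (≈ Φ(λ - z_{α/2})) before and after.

Decreasing α from 0.05 to 0.01:
• Type I error rate decreases (α is the Type I rate by definition).
• Critical value moves from z_{α/2} = 1.96 to 2.576, so power = Φ(λ - z_{α/2}) goes from Φ(1.93 - 1.96) = 0.488 to Φ(1.93 - 2.576) = 0.259.
• Type II error rate β = 1 - power therefore increases (0.512 → 0.741).
Appropriate when false positives are costly — here, scrapping a good batch — wasted material and cost for no reason.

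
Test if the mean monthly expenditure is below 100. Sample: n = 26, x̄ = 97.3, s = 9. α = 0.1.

t = (97.3 - 100)/(9/√26) = -1.53, df = 25. Critical t = -1.316. Reject H₀.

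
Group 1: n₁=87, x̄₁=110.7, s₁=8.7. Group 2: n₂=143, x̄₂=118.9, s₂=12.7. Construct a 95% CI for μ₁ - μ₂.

Difference = -8.2. SE = √(8.7²/87 + 12.7²/143) = 1.413. CI = (-10.97, -5.43)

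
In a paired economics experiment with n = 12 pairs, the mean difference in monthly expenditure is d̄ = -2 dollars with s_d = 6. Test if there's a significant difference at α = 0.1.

t = d̄/(s_d/√n) = -2/(6/√12) = -1.155. df = 11, critical t = ±1.796. Fail to reject H₀.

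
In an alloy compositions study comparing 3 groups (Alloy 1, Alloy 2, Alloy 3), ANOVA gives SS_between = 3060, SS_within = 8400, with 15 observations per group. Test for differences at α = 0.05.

df_between = 2, df_within = 42. F = MS_between/MS_within = 1530.0/200.0 = 7.65. F_crit ≈ 3.22. Reject H₀. At least one mean differs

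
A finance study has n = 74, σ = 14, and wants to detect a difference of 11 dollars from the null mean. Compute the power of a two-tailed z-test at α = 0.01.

SE = σ/√n = 14/√74 = 1.627. Non-centrality λ = d/SE = 11/1.627 = 6.759. Power ≈ Φ(λ - z_{α/2}) = Φ(6.759 - 2.576) = Φ(4.183) = 1.0.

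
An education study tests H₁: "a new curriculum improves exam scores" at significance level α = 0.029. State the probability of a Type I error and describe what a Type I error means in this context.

P(Type I error) = α = 0.029. A Type I error is rejecting H₀ when H₀ is actually true (false positive) — here, concluding that a new curriculum improves exam scores when in fact this is not the case. Consequence: adopting a curriculum that gives no real benefit — disruption for nothing.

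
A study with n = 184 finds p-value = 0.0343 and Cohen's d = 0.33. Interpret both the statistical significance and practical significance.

Statistically significant (p = 0.0343 < 0.05). Cohen's d = 0.33 indicates a small effect size. Both statistical and practical significance should be considered.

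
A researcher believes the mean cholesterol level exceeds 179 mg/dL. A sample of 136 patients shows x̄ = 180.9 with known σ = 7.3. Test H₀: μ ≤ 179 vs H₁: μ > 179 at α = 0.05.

z = 3.035. Critical value: 1.645. Reject H₀.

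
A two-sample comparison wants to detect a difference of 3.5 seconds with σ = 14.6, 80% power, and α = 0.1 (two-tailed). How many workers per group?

n per group = 2(z_α/2 + z_β)²σ²/d² = 2×(1.645 + 0.84)²×14.6²/3.5² = 214.9 → n = 215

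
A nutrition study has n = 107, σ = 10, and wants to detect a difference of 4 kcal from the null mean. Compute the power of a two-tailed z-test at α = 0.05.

SE = σ/√n = 10/√107 = 0.967. Non-centrality λ = d/SE = 4/0.967 = 4.138. Power ≈ Φ(λ - z_{α/2}) = Φ(4.138 - 1.96) = Φ(2.178) = 0.985.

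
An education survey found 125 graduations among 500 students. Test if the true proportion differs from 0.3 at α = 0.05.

p̂ = 0.25, p₀ = 0.3. z = (p̂ - p₀)/√(p₀(1-p₀)/n) = -2.44. Critical: ±1.96. Reject H₀.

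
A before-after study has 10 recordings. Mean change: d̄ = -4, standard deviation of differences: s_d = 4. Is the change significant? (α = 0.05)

t = d̄/(s_d/√n) = -4/(4/√10) = -3.162. df = 9, critical t = ±2.262. Reject H₀.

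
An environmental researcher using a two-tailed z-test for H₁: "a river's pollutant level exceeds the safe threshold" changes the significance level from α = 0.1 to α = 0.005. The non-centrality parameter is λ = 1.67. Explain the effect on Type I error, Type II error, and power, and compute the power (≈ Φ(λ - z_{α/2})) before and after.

Decreasing α from 0.1 to 0.005:
• Type I error rate decreases (α is the Type I rate by definition).
• Critical value moves from z_{α/2} = 1.645 to 2.807, so power = Φ(λ - z_{α/2}) goes from Φ(1.67 - 1.645) = 0.51 to Φ(1.67 - 2.807) = 0.128.
• Type II error rate β = 1 - power therefore increases (0.49 → 0.872).
Appropriate when false positives are costly — here, shutting down a compliant factory unnecessarily.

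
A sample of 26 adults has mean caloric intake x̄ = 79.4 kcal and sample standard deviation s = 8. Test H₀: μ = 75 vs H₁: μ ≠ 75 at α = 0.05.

t = (x̄ - μ₀)/(s/√n) = (79.4 - 75)/(8/√26) = 2.804. df = 25, critical t = ±2.06. Reject H₀.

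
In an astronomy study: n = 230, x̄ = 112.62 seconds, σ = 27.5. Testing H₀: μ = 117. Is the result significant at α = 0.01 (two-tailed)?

z = (112.62 - 117)/(27.5/√230) = -2.415. Since |z| ≤ 2.576, not significant at α = 0.01.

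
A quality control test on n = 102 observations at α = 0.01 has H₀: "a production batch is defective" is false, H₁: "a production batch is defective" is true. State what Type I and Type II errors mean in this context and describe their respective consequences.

Type I (false positive): concluding that a production batch is defective when it is not — scrapping a good batch — wasted material and cost for no reason. Type II (false negative): failing to conclude that a production batch is defective when it is — shipping a defective batch — faulty products reach customers. Which is costlier depends on domain priorities and is a judgement call rather than a statistical fact.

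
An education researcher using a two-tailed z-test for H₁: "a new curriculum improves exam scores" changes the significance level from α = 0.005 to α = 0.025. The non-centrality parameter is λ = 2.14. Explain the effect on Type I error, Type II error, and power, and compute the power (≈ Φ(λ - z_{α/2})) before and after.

Increasing α from 0.005 to 0.025:
• Type I error rate increases (α is the Type I rate by definition).
• Critical value moves from z_{α/2} = 2.807 to 2.241, so power = Φ(λ - z_{α/2}) goes from Φ(2.14 - 2.807) = 0.252 to Φ(2.14 - 2.241) = 0.46.
• Type II error rate β = 1 - power therefore decreases (0.748 → 0.54).
Appropriate when false negatives are costly — here, keeping the old curriculum when the new one would have helped students.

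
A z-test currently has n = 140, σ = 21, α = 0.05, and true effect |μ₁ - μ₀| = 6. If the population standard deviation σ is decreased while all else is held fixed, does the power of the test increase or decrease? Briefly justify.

Power increases: a smaller σ shrinks the standard error σ/√n, moving the sampling distribution under H₁ further from the critical value.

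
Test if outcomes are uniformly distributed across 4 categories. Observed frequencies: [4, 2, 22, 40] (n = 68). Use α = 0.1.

Expected = 17 each. χ² = Σ(O-E)²/E = 55.765. df = 3, critical value = 6.251. Reject H₀.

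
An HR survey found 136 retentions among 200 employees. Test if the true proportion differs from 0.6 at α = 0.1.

p̂ = 0.68, p₀ = 0.6. z = (p̂ - p₀)/√(p₀(1-p₀)/n) = 2.309. Critical: ±1.645. Reject H₀.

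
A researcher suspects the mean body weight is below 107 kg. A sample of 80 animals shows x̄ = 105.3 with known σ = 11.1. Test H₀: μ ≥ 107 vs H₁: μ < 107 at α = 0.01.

z = -1.37. Critical value: -2.33. Fail to reject H₀.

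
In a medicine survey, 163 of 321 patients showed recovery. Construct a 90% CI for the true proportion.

p̂ = 0.508. CI = p̂ ± z*√(p̂(1-p̂)/n) = (0.462, 0.554)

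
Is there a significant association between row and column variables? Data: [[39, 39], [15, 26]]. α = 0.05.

χ² = 1.951. df = 1, critical = 3.841. Fail to reject H₀. No evidence of dependence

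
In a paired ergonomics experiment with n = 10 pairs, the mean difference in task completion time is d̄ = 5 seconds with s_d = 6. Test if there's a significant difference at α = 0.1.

t = d̄/(s_d/√n) = 5/(6/√10) = 2.635. df = 9, critical t = ±1.833. Reject H₀.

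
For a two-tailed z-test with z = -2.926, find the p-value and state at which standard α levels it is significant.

p = 2·P(Z > |-2.926|) = 2·(1 - Φ(2.926)) ≈ 0.0034. Significant at α = 0.1; Significant at α = 0.05; Significant at α = 0.01.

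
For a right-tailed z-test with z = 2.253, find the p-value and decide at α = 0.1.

p = P(Z > 2.253) = 1 - Φ(2.253) ≈ 0.0121. Since p < 0.1, reject H₀ (significant) at α = 0.1.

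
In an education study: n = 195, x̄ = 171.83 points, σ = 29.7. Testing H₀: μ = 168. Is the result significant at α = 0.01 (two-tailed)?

z = (171.83 - 168)/(29.7/√195) = 1.801. Since |z| ≤ 2.576, not significant at α = 0.01.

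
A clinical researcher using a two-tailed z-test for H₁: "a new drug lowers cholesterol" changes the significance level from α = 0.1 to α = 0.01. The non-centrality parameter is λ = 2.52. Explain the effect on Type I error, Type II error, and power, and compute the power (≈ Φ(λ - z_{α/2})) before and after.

Decreasing α from 0.1 to 0.01:
• Type I error rate decreases (α is the Type I rate by definition).
• Critical value moves from z_{α/2} = 1.645 to 2.576, so power = Φ(λ - z_{α/2}) goes from Φ(2.52 - 1.645) = 0.809 to Φ(2.52 - 2.576) = 0.478.
• Type II error rate β = 1 - power therefore increases (0.191 → 0.522).
Appropriate when false positives are costly — here, approving an ineffective drug — patients take a useless medication and may skip effective alternatives.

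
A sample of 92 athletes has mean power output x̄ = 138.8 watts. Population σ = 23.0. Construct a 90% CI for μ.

CI = x̄ ± z*(σ/√n) = 138.8 ± 1.645(23.0/√92) = 138.8 ± 3.94 = (134.86, 142.74)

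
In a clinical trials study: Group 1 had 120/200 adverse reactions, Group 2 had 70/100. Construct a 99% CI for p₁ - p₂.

p̂₁ = 0.6, p̂₂ = 0.7. Difference = -0.1. CI = (-0.248, 0.048)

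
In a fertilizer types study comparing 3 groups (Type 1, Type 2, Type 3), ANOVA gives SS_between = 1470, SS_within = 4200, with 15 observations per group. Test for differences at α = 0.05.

df_between = 2, df_within = 42. F = MS_between/MS_within = 735.0/100.0 = 7.35. F_crit ≈ 3.22. Reject H₀. At least one mean differs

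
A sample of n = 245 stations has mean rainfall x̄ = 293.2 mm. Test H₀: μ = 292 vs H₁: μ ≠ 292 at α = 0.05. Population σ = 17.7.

z = (x̄ - μ₀)/(σ/√n) = (293.2 - 292)/(17.7/√245) = 1.061. Critical value: ±1.96. Since |1.061| ≤ 1.96, Fail to reject H₀.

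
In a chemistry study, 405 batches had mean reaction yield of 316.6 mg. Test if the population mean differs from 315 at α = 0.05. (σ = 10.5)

z = (x̄ - μ₀)/(σ/√n) = (316.6 - 315)/(10.5/√405) = 3.067. Critical value: ±1.96. Since |3.067| > 1.96, Reject H₀.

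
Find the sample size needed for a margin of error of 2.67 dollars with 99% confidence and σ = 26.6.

n = (z*σ/E)² = (2.576×26.6/2.67)² = 658.6 → n = 659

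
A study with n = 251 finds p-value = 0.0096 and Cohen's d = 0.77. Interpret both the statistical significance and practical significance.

Statistically significant (p = 0.0096 < 0.05). Cohen's d = 0.77 indicates a medium effect size. Both statistical and practical significance should be considered.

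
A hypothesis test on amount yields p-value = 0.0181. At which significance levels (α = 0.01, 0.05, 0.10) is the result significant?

p = 0.0181. Significant at: α = 0.05, 0.1.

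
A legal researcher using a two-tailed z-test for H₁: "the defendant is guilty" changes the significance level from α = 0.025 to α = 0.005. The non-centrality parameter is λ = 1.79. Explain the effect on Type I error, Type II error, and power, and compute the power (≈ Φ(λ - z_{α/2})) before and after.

Decreasing α from 0.025 to 0.005:
• Type I error rate decreases (α is the Type I rate by definition).
• Critical value moves from z_{α/2} = 2.241 to 2.807, so power = Φ(λ - z_{α/2}) goes from Φ(1.79 - 2.241) = 0.326 to Φ(1.79 - 2.807) = 0.155.
• Type II error rate β = 1 - power therefore increases (0.674 → 0.845).
Appropriate when false positives are costly — here, convicting an innocent person.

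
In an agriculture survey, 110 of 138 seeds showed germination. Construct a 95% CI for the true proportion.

p̂ = 0.797. CI = p̂ ± z*√(p̂(1-p̂)/n) = (0.73, 0.864)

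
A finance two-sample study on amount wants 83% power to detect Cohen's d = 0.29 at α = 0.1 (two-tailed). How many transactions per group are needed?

z_{α/2} = 1.645, z_β = Φ⁻¹(0.83) = 0.954. For small effect (d = 0.29): n per group = 2(z_{α/2} + z_β)²/d² = 2(1.645 + 0.954)²/0.29² = 160.6 → 161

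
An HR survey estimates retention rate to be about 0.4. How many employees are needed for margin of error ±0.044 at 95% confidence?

n = z²p(1-p)/E² = 1.96²×0.4×0.6/0.044² = 476.2 → n = 477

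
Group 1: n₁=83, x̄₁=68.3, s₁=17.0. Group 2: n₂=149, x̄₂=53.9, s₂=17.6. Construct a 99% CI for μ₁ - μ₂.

Difference = 14.4. SE = √(17.0²/83 + 17.6²/149) = 2.358. CI = (8.33, 20.47)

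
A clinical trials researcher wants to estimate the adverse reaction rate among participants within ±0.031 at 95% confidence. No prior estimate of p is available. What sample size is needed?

Conservative approach: use p = 0.5 (maximizes p(1-p) = 0.25). n = z²(0.25)/E² = 1.96²×0.25/0.031² = 999.4 → n = 1000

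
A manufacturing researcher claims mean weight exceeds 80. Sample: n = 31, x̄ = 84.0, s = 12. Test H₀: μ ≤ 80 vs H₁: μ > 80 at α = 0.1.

t = (84.0 - 80)/(12/√31) = 1.856, df = 30. Critical t = 1.31. Reject H₀.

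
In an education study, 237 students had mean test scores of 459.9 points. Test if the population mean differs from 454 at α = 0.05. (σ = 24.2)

z = (x̄ - μ₀)/(σ/√n) = (459.9 - 454)/(24.2/√237) = 3.753. Critical value: ±1.96. Since |3.753| > 1.96, Reject H₀.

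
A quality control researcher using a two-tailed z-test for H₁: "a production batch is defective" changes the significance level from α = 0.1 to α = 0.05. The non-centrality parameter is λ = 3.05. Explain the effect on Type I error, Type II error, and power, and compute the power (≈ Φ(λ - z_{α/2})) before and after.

Decreasing α from 0.1 to 0.05:
• Type I error rate decreases (α is the Type I rate by definition).
• Critical value moves from z_{α/2} = 1.645 to 1.96, so power = Φ(λ - z_{α/2}) goes from Φ(3.05 - 1.645) = 0.92 to Φ(3.05 - 1.96) = 0.862.
• Type II error rate β = 1 - power therefore increases (0.08 → 0.138).
Appropriate when false positives are costly — here, scrapping a good batch — wasted material and cost for no reason.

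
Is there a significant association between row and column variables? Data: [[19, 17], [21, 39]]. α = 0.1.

χ² = 2.926. df = 1, critical = 2.706. Reject H₀. Variables are dependent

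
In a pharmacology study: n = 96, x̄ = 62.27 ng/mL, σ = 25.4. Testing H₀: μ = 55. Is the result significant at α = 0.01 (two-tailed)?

z = (62.27 - 55)/(25.4/√96) = 2.804. Since |z| > 2.576, significant at α = 0.01.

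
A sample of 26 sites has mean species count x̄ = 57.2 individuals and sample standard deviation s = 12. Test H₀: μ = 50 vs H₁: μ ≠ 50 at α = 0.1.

t = (x̄ - μ₀)/(s/√n) = (57.2 - 50)/(12/√26) = 3.059. df = 25, critical t = ±1.708. Reject H₀.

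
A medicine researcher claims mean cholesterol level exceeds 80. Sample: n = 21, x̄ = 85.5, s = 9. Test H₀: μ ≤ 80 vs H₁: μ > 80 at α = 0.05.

t = (85.5 - 80)/(9/√21) = 2.8, df = 20. Critical t = 1.725. Reject H₀.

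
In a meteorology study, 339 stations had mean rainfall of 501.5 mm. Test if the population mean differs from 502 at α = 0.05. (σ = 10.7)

z = (x̄ - μ₀)/(σ/√n) = (501.5 - 502)/(10.7/√339) = -0.86. Critical value: ±1.96. Since |-0.86| ≤ 1.96, Fail to reject H₀.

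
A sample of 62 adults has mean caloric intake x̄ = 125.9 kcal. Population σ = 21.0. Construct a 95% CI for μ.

CI = x̄ ± z*(σ/√n) = 125.9 ± 1.96(21.0/√62) = 125.9 ± 5.23 = (120.67, 131.13)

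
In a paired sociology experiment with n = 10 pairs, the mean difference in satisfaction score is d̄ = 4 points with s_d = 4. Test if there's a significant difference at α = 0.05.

t = d̄/(s_d/√n) = 4/(4/√10) = 3.162. df = 9, critical t = ±2.262. Reject H₀.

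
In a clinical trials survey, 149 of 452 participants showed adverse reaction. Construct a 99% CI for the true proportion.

p̂ = 0.33. CI = p̂ ± z*√(p̂(1-p̂)/n) = (0.273, 0.387)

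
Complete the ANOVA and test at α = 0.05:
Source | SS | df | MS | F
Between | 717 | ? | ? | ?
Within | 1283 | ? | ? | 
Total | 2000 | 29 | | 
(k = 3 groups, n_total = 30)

df_between = 2, df_within = 27. MS_between = 358.5, MS_within = 47.52. F = 7.544, F_crit ≈ 3.354. Reject H₀.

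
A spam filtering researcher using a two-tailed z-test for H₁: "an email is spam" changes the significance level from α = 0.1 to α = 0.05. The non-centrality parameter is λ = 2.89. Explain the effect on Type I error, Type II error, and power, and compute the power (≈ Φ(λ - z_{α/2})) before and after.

Decreasing α from 0.1 to 0.05:
• Type I error rate decreases (α is the Type I rate by definition).
• Critical value moves from z_{α/2} = 1.645 to 1.96, so power = Φ(λ - z_{α/2}) goes from Φ(2.89 - 1.645) = 0.893 to Φ(2.89 - 1.96) = 0.824.
• Type II error rate β = 1 - power therefore increases (0.107 → 0.176).
Appropriate when false positives are costly — here, a legitimate email is sent to the spam folder and the user misses it.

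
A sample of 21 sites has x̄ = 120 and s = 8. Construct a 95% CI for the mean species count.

CI = x̄ ± t*(s/√n) = 120 ± 2.086(8/√21) = (116.36, 123.64)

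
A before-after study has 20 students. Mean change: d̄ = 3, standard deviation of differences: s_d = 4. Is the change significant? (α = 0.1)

t = d̄/(s_d/√n) = 3/(4/√20) = 3.354. df = 19, critical t = ±1.729. Reject H₀.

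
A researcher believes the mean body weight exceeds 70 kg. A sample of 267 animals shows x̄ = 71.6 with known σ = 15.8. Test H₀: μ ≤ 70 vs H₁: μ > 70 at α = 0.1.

z = 1.655. Critical value: 1.28. Reject H₀.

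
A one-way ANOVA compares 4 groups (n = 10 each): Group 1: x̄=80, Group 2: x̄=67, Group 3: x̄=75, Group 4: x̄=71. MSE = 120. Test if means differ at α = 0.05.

Grand mean = 73.25. SS_between = 927.5, MS_between = 309.17. F = 2.576, F_crit ≈ 2.866. Fail to reject H₀.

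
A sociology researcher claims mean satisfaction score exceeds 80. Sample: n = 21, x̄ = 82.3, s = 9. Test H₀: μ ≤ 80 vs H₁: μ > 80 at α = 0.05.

t = (82.3 - 80)/(9/√21) = 1.171, df = 20. Critical t = 1.725. Fail to reject H₀.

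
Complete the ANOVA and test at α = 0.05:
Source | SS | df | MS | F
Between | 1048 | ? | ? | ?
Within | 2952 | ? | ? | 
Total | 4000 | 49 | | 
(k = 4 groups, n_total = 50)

df_between = 3, df_within = 46. MS_between = 349.33, MS_within = 64.17. F = 5.444, F_crit ≈ 2.807. Reject H₀.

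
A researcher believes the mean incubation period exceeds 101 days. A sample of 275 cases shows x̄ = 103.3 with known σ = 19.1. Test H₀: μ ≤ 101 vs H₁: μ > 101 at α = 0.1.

z = 1.997. Critical value: 1.28. Reject H₀.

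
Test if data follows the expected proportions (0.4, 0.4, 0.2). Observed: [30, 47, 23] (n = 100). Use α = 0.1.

Expected: [40.0, 40.0, 20.0]. χ² = 4.175. df = 2, critical = 4.605. Fail to reject H₀.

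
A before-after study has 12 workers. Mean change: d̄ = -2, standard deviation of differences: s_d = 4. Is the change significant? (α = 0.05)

t = d̄/(s_d/√n) = -2/(4/√12) = -1.732. df = 11, critical t = ±2.201. Fail to reject H₀.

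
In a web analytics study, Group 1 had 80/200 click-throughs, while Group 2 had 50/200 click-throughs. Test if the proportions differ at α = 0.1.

p̂₁ = 0.4, p̂₂ = 0.25, pooled p̂ = 0.325. z = 3.203. Critical: ±1.645. Reject H₀.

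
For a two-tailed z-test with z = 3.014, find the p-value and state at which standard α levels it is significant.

p = 2·P(Z > |3.014|) = 2·(1 - Φ(3.014)) ≈ 0.0026. Significant at α = 0.1; Significant at α = 0.05; Significant at α = 0.01.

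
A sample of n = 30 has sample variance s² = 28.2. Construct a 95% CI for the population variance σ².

df = 29. χ²_{0.025} = 45.722, χ²_{0.975} = 16.047. CI for σ² = ((n-1)s²/χ²_{α/2}, (n-1)s²/χ²_{1-α/2}) = (29·28.2/45.722, 29·28.2/16.047) = (17.89, 50.96)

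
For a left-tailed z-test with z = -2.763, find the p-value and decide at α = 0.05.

p = P(Z < -2.763) = Φ(-2.763) ≈ 0.0029. Since p < 0.05, reject H₀ (significant) at α = 0.05.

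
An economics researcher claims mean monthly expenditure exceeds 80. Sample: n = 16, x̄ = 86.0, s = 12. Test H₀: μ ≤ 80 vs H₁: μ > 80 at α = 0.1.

t = (86.0 - 80)/(12/√16) = 2.0, df = 15. Critical t = 1.341. Reject H₀.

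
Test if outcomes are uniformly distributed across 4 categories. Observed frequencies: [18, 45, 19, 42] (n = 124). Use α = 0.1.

Expected = 31 each. χ² = Σ(O-E)²/E = 20.323. df = 3, critical value = 6.251. Reject H₀.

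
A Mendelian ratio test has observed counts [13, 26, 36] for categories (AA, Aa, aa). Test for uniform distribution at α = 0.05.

Expected = 25 each. χ² = Σ(O-E)²/E = 10.64. df = 2, critical value = 5.991. Reject H₀.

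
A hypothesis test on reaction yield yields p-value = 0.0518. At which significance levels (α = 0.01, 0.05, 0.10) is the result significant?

p = 0.0518. Significant at: α = 0.1.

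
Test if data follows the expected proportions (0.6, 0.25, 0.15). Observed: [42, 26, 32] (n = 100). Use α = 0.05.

Expected: [60.0, 25.0, 15.0]. χ² = 24.707. df = 2, critical = 5.991. Reject H₀.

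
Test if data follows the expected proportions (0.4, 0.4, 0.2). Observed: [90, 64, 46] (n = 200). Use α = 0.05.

Expected: [80.0, 80.0, 40.0]. χ² = 5.35. df = 2, critical = 5.991. Fail to reject H₀.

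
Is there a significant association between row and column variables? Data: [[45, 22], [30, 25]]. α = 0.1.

χ² = 2.031. df = 1, critical = 2.706. Fail to reject H₀. No evidence of dependence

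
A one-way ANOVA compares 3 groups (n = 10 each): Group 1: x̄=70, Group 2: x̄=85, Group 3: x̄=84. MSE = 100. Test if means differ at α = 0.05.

Grand mean = 79.67. SS_between = 1406.67, MS_between = 703.33. F = 7.033, F_crit ≈ 3.354. Reject H₀.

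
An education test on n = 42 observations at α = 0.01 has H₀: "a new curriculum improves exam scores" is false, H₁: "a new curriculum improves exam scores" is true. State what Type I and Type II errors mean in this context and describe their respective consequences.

Type I (false positive): concluding that a new curriculum improves exam scores when it is not — adopting a curriculum that gives no real benefit — disruption for nothing. Type II (false negative): failing to conclude that a new curriculum improves exam scores when it is — keeping the old curriculum when the new one would have helped students. Which is costlier depends on domain priorities and is a judgement call rather than a statistical fact.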